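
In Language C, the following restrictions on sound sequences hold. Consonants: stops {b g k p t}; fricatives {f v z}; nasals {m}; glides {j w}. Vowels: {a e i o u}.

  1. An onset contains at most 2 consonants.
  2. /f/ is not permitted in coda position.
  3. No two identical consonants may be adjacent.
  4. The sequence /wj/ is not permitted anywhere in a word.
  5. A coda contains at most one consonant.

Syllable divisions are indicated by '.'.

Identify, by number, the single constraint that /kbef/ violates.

2

/kbef/: syllable 1 coda contains /f/.
This is a violation of constraint 2: "/f/ is not permitted in coda position."
The remaining constraints (1, 3, 4, 5) are satisfied.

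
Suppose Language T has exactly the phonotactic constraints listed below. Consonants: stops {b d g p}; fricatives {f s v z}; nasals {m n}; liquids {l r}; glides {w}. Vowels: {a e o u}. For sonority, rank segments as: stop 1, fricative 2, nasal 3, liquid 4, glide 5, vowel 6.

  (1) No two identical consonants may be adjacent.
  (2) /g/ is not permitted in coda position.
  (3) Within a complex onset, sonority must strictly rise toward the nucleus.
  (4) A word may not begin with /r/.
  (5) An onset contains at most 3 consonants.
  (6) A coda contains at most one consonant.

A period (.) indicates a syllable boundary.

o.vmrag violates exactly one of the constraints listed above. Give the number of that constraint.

2

o.vmrag: syllable 2 coda contains /g/.
This is a violation of constraint 2: "/g/ is not permitted in coda position."
The remaining constraints (1, 3, 4, 5, 6) are satisfied.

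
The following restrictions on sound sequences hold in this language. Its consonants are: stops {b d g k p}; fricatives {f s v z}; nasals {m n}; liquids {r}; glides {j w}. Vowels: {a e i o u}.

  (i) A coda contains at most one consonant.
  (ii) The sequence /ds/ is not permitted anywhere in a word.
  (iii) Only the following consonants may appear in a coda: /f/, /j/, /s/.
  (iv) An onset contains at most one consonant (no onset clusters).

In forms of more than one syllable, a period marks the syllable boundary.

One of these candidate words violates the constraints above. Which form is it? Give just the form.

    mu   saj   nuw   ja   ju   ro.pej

mu — σ1 onset /m/, coda /∅/ ok → permitted
saj — σ1 onset /s/, coda /j/ ok → permitted
nuw — violates constraint (iii): syllable 1 coda contains /w/, which is not a licensed coda consonant → not permitted
ja — σ1 onset /j/, coda /∅/ ok → permitted
ju — σ1 onset /j/, coda /∅/ ok → permitted
ro.pej — σ1 onset /r/, coda /∅/ ok; σ2 onset /p/, coda /j/ ok → permitted

nuw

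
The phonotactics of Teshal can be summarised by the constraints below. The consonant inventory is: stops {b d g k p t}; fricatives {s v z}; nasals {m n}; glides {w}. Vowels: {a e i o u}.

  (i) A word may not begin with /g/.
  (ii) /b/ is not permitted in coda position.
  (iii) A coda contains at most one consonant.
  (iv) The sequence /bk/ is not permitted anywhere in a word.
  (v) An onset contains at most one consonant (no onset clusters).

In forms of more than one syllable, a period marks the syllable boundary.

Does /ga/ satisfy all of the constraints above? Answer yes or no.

no

/ga/ — violates constraint (i): word begins with /g/ → not permitted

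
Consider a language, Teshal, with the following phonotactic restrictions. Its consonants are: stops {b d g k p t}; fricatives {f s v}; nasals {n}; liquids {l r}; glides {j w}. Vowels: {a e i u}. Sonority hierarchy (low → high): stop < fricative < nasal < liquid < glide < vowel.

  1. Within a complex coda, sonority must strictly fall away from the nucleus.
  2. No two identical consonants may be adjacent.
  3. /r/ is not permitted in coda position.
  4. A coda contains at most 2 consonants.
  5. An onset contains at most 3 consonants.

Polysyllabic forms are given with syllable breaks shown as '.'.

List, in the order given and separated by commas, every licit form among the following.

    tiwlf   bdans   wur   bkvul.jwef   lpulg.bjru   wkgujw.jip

tiwlf — violates constraint 4: syllable 1 coda /wlf/ has 3 consonants (> 2) → illicit
bdans — σ1 onset /bd/ (2C), coda /ns/ (3→2 falls) ok → licit
wur — violates constraint 3: syllable 1 coda contains /r/ → illicit
bkvul.jwef — σ1 onset /bkv/ (3C), coda /l/ ok; σ2 onset /jw/ (2C), coda /f/ ok → licit
lpulg.bjru — σ1 onset /lp/ (2C), coda /lg/ (4→1 falls) ok; σ2 onset /bjr/ (3C), coda /∅/ ok → licit
wkgujw.jip — violates constraint 1: syllable 1 coda /jw/: /j/ (glide, 5) → /w/ (glide, 5) does not fall → illicit

bdans, bkvul.jwef, lpulg.bjru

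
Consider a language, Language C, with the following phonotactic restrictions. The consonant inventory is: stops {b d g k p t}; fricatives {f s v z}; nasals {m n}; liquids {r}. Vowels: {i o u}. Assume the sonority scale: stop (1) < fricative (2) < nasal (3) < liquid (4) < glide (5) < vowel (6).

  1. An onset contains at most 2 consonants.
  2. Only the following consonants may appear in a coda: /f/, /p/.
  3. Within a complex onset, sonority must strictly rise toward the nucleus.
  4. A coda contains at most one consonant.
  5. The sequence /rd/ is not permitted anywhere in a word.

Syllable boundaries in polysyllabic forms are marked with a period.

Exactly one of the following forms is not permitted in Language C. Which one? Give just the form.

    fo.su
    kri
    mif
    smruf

smruf

fo.su — σ1 onset /f/, coda /∅/ ok; σ2 onset /s/, coda /∅/ ok → permitted
kri — σ1 onset /kr/ (1→4 rises), coda /∅/ ok → permitted
mif — σ1 onset /m/, coda /f/ ok → permitted
smruf — violates constraint 1: syllable 1 onset /smr/ has 3 consonants (> 2) → not permitted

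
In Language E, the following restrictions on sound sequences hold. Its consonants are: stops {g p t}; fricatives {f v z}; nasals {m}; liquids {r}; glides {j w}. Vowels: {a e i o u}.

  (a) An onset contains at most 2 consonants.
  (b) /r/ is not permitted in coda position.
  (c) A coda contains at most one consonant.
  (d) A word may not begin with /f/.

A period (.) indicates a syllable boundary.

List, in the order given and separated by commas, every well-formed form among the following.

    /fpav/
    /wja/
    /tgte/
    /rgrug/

/wja/

/fpav/ — violates constraint (d): word begins with /f/ → ill-formed
/wja/ — σ1 onset /wj/ (2C), coda /∅/ ok → well-formed
/tgte/ — violates constraint (a): syllable 1 onset /tgt/ has 3 consonants (> 2) → ill-formed
/rgrug/ — violates constraint (a): syllable 1 onset /rgr/ has 3 consonants (> 2) → ill-formed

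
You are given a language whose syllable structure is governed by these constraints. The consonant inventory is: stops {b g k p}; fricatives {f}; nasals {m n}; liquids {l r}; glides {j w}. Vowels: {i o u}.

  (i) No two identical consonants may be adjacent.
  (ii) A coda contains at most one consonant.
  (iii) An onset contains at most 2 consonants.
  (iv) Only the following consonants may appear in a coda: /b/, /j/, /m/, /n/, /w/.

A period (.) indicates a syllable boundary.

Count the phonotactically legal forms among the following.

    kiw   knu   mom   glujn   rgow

4

kiw — σ1 onset /k/, coda /w/ ok → phonotactically legal
knu — σ1 onset /kn/ (2C), coda /∅/ ok → phonotactically legal
mom — σ1 onset /m/, coda /m/ ok → phonotactically legal
glujn — violates constraint (ii): syllable 1 coda /jn/ has 2 consonants (> 1) → phonotactically illegal
rgow — σ1 onset /rg/ (2C), coda /w/ ok → phonotactically legal
Phonotactically legal: kiw, knu, mom, rgow → 4.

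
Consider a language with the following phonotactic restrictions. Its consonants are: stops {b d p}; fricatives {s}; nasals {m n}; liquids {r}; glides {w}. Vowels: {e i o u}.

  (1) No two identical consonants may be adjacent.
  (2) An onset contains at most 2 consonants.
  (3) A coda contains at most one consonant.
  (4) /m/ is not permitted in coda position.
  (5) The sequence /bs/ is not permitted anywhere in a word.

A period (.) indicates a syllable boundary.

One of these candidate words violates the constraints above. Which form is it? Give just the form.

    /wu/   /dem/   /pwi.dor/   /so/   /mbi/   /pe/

/wu/ — σ1 onset /w/, coda /∅/ ok → well-formed
/dem/ — violates constraint 4: syllable 1 coda contains /m/ → ill-formed
/pwi.dor/ — σ1 onset /pw/ (2C), coda /∅/ ok; σ2 onset /d/, coda /r/ ok → well-formed
/so/ — σ1 onset /s/, coda /∅/ ok → well-formed
/mbi/ — σ1 onset /mb/ (2C), coda /∅/ ok → well-formed
/pe/ — σ1 onset /p/, coda /∅/ ok → well-formed

/dem/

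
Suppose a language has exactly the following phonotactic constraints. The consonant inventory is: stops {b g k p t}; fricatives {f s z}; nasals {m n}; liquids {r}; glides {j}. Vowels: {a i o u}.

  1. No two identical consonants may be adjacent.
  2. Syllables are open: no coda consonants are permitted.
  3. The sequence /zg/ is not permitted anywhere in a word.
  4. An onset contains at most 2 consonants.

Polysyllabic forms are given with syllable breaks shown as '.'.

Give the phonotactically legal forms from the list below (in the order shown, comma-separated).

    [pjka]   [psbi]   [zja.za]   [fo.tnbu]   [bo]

[pjka] — violates constraint 4: syllable 1 onset /pjk/ has 3 consonants (> 2) → phonotactically illegal
[psbi] — violates constraint 4: syllable 1 onset /psb/ has 3 consonants (> 2) → phonotactically illegal
[zja.za] — σ1 onset /zj/ (2C), coda /∅/ ok; σ2 onset /z/, coda /∅/ ok → phonotactically legal
[fo.tnbu] — violates constraint 4: syllable 2 onset /tnb/ has 3 consonants (> 2) → phonotactically illegal
[bo] — σ1 onset /b/, coda /∅/ ok → phonotactically legal

[zja.za], [bo]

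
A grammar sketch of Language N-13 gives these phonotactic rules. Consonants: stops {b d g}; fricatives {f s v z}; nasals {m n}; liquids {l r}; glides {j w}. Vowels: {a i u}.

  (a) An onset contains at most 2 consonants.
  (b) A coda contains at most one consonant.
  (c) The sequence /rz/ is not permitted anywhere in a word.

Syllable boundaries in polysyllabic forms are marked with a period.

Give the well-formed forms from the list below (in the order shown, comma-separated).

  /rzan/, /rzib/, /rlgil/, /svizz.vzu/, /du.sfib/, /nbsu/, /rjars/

/du.sfib/

/rzan/ — violates constraint (c): contains banned sequence /rz/ → ill-formed
/rzib/ — violates constraint (c): contains banned sequence /rz/ → ill-formed
/rlgil/ — violates constraint (a): syllable 1 onset /rlg/ has 3 consonants (> 2) → ill-formed
/svizz.vzu/ — violates constraint (b): syllable 1 coda /zz/ has 2 consonants (> 1) → ill-formed
/du.sfib/ — σ1 onset /d/, coda /∅/ ok; σ2 onset /sf/ (2C), coda /b/ ok → well-formed
/nbsu/ — violates constraint (a): syllable 1 onset /nbs/ has 3 consonants (> 2) → ill-formed
/rjars/ — violates constraint (b): syllable 1 coda /rs/ has 2 consonants (> 1) → ill-formed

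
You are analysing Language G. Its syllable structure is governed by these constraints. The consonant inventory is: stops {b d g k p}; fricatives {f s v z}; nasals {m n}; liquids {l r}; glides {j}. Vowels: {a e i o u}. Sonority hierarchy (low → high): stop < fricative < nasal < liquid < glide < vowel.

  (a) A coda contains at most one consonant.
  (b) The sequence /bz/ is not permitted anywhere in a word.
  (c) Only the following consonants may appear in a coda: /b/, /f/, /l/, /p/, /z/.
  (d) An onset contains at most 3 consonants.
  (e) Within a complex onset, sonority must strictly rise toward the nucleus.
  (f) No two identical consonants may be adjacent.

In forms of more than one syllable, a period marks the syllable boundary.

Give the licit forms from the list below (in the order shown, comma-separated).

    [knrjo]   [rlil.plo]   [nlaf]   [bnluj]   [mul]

[nlaf], [mul]

[knrjo] — violates constraint (d): syllable 1 onset /knrj/ has 4 consonants (> 3) → illicit
[rlil.plo] — violates constraint (e): syllable 1 onset /rl/: /r/ (liquid, 4) → /l/ (liquid, 4) does not rise → illicit
[nlaf] — σ1 onset /nl/ (3→4 rises), coda /f/ ok → licit
[bnluj] — violates constraint (c): syllable 1 coda contains /j/, which is not a licensed coda consonant → illicit
[mul] — σ1 onset /m/, coda /l/ ok → licit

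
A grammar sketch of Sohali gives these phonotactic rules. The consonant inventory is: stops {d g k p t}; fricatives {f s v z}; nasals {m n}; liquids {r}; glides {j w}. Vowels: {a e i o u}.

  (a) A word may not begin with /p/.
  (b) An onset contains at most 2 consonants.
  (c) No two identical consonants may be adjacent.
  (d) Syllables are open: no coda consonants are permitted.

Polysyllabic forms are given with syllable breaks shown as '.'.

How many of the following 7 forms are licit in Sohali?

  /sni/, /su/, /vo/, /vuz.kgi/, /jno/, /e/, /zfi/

/sni/ — σ1 onset /sn/ (2C), coda /∅/ ok → licit
/su/ — σ1 onset /s/, coda /∅/ ok → licit
/vo/ — σ1 onset /v/, coda /∅/ ok → licit
/vuz.kgi/ — violates constraint (d): syllable 1 coda /z/ has 1 consonant (> 0) → illicit
/jno/ — σ1 onset /jn/ (2C), coda /∅/ ok → licit
/e/ — σ1 onset /∅/, coda /∅/ ok → licit
/zfi/ — σ1 onset /zf/ (2C), coda /∅/ ok → licit
Licit: /sni/, /su/, /vo/, /jno/, /e/, /zfi/ → 6.

6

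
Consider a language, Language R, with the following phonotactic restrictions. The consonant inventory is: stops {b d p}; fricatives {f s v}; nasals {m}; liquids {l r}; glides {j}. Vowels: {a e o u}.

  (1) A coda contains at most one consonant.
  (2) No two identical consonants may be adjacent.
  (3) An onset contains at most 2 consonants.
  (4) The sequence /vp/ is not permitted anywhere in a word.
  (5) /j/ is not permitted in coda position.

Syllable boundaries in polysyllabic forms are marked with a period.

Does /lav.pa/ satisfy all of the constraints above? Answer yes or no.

no

/lav.pa/ — violates constraint 4: contains banned sequence /vp/ → ill-formed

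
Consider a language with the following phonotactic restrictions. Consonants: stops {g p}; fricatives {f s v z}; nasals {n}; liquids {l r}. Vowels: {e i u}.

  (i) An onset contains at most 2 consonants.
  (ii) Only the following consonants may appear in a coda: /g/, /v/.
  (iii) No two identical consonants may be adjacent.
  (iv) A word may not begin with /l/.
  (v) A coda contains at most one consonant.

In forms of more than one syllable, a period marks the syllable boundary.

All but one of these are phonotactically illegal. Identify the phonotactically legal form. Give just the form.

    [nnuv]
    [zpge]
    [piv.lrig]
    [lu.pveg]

[nnuv] — violates constraint (iii): adjacent identical consonants /nn/ → phonotactically illegal
[zpge] — violates constraint (i): syllable 1 onset /zpg/ has 3 consonants (> 2) → phonotactically illegal
[piv.lrig] — σ1 onset /p/, coda /v/ ok; σ2 onset /lr/ (2C), coda /g/ ok → phonotactically legal
[lu.pveg] — violates constraint (iv): word begins with /l/ → phonotactically illegal

[piv.lrig]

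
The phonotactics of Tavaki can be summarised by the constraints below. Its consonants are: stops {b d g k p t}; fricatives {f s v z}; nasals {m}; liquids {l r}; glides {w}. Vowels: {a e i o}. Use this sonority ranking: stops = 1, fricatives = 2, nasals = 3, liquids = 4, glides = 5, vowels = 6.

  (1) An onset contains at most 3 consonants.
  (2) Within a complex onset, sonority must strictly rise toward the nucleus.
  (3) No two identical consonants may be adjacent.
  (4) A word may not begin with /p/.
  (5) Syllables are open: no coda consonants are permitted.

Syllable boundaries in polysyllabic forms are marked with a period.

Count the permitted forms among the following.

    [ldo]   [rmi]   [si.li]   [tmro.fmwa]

2

[ldo] — violates constraint 2: syllable 1 onset /ld/: /l/ (liquid, 4) → /d/ (stop, 1) does not rise → not permitted
[rmi] — violates constraint 2: syllable 1 onset /rm/: /r/ (liquid, 4) → /m/ (nasal, 3) does not rise → not permitted
[si.li] — σ1 onset /s/, coda /∅/ ok; σ2 onset /l/, coda /∅/ ok → permitted
[tmro.fmwa] — σ1 onset /tmr/ (1→3→4 rises), coda /∅/ ok; σ2 onset /fmw/ (2→3→5 rises), coda /∅/ ok → permitted
Permitted: [si.li], [tmro.fmwa] → 2.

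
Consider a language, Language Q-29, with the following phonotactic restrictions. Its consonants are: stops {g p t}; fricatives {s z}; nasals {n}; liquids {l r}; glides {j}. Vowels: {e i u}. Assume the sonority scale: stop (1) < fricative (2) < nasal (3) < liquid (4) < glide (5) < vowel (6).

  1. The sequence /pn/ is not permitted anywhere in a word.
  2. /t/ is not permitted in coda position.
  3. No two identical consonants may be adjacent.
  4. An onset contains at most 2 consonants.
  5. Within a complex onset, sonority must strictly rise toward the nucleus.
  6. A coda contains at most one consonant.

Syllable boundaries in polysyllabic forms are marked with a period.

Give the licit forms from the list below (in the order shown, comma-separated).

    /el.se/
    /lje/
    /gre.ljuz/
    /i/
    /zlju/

/el.se/ — σ1 onset /∅/, coda /l/ ok; σ2 onset /s/, coda /∅/ ok → licit
/lje/ — σ1 onset /lj/ (4→5 rises), coda /∅/ ok → licit
/gre.ljuz/ — σ1 onset /gr/ (1→4 rises), coda /∅/ ok; σ2 onset /lj/ (4→5 rises), coda /z/ ok → licit
/i/ — σ1 onset /∅/, coda /∅/ ok → licit
/zlju/ — violates constraint 4: syllable 1 onset /zlj/ has 3 consonants (> 2) → illicit

/el.se/, /lje/, /gre.ljuz/, /i/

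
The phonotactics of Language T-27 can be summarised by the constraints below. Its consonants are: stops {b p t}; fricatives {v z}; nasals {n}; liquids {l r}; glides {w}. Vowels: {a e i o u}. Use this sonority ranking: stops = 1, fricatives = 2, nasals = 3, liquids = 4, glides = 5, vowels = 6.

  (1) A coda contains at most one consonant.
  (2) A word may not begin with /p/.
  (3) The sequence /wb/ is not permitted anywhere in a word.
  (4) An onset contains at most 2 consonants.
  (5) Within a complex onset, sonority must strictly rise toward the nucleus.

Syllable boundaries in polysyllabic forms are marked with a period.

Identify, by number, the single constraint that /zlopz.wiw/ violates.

1

/zlopz.wiw/: syllable 1 coda /pz/ has 2 consonants (> 1).
This is a violation of constraint 1: "A coda contains at most one consonant."
The remaining constraints (2, 3, 4, 5) are satisfied.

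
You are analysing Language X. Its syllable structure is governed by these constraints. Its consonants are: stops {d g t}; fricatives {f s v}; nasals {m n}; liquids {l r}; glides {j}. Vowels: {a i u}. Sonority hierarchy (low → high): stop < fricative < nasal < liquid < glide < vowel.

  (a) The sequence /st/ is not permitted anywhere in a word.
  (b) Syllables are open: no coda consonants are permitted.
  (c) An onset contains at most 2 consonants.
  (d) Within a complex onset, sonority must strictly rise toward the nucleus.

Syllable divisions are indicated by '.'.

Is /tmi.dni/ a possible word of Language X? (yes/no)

/tmi.dni/ — σ1 onset /tm/ (1→3 rises), coda /∅/ ok; σ2 onset /dn/ (1→3 rises), coda /∅/ ok → licit

yes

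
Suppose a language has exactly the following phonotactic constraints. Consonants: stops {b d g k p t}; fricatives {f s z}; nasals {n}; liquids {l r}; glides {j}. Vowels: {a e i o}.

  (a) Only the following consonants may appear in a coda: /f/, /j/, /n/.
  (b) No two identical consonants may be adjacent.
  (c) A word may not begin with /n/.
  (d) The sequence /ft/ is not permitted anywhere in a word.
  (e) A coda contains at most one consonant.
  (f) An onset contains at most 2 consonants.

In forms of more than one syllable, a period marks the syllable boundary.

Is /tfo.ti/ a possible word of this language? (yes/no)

/tfo.ti/ — σ1 onset /tf/ (2C), coda /∅/ ok; σ2 onset /t/, coda /∅/ ok → phonotactically legal

yes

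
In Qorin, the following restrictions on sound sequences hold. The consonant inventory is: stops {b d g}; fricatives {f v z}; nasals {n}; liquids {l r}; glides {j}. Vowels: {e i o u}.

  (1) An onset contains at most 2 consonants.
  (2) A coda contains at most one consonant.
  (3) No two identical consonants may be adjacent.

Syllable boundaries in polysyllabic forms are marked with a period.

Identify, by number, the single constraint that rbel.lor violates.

3

rbel.lor: adjacent identical consonants /ll/.
This is a violation of constraint 3: "No two identical consonants may be adjacent."
The remaining constraints (1, 2) are satisfied.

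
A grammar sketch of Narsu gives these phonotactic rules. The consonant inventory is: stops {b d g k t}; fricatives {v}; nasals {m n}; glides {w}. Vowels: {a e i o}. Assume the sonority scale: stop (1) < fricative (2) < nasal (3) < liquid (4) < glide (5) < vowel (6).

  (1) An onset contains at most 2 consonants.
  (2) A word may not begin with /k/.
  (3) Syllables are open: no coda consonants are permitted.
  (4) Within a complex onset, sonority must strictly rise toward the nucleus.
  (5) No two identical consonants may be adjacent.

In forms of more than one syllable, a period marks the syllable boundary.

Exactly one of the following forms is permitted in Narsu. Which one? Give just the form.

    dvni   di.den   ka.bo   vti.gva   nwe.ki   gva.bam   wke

nwe.ki

dvni — violates constraint 1: syllable 1 onset /dvn/ has 3 consonants (> 2) → not permitted
di.den — violates constraint 3: syllable 2 coda /n/ has 1 consonant (> 0) → not permitted
ka.bo — violates constraint 2: word begins with /k/ → not permitted
vti.gva — violates constraint 4: syllable 1 onset /vt/: /v/ (fricative, 2) → /t/ (stop, 1) does not rise → not permitted
nwe.ki — σ1 onset /nw/ (3→5 rises), coda /∅/ ok; σ2 onset /k/, coda /∅/ ok → permitted
gva.bam — violates constraint 3: syllable 2 coda /m/ has 1 consonant (> 0) → not permitted
wke — violates constraint 4: syllable 1 onset /wk/: /w/ (glide, 5) → /k/ (stop, 1) does not rise → not permitted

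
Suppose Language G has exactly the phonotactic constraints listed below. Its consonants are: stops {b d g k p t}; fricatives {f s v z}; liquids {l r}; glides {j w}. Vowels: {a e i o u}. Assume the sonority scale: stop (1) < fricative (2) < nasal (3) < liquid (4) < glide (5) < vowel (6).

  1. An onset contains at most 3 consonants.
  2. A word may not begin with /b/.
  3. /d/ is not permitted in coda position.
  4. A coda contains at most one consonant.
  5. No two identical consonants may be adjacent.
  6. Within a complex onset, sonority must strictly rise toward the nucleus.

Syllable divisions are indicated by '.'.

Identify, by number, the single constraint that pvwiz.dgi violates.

pvwiz.dgi: syllable 2 onset /dg/: /d/ (stop, 1) → /g/ (stop, 1) does not rise.
This is a violation of constraint 6: "Within a complex onset, sonority must strictly rise toward the nucleus."
The remaining constraints (1, 2, 3, 4, 5) are satisfied.

6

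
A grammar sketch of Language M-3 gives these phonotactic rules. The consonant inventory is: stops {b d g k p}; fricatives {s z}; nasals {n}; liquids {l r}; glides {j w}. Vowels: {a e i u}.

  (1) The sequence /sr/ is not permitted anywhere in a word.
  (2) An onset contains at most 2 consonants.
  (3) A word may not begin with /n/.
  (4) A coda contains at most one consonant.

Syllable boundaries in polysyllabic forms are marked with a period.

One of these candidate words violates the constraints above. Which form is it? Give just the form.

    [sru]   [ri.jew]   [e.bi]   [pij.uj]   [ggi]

[sru] — violates constraint 1: contains banned sequence /sr/ → phonotactically illegal
[ri.jew] — σ1 onset /r/, coda /∅/ ok; σ2 onset /j/, coda /w/ ok → phonotactically legal
[e.bi] — σ1 onset /∅/, coda /∅/ ok; σ2 onset /b/, coda /∅/ ok → phonotactically legal
[pij.uj] — σ1 onset /p/, coda /j/ ok; σ2 onset /∅/, coda /j/ ok → phonotactically legal
[ggi] — σ1 onset /gg/ (2C), coda /∅/ ok → phonotactically legal

[sru]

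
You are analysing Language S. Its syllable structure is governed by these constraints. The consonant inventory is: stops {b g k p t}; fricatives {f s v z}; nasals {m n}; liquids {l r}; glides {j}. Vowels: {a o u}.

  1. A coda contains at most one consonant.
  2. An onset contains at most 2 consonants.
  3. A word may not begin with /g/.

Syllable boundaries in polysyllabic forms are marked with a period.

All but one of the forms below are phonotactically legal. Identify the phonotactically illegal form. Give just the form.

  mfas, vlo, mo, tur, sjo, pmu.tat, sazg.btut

mfas — σ1 onset /mf/ (2C), coda /s/ ok → phonotactically legal
vlo — σ1 onset /vl/ (2C), coda /∅/ ok → phonotactically legal
mo — σ1 onset /m/, coda /∅/ ok → phonotactically legal
tur — σ1 onset /t/, coda /r/ ok → phonotactically legal
sjo — σ1 onset /sj/ (2C), coda /∅/ ok → phonotactically legal
pmu.tat — σ1 onset /pm/ (2C), coda /∅/ ok; σ2 onset /t/, coda /t/ ok → phonotactically legal
sazg.btut — violates constraint 1: syllable 1 coda /zg/ has 2 consonants (> 1) → phonotactically illegal

sazg.btut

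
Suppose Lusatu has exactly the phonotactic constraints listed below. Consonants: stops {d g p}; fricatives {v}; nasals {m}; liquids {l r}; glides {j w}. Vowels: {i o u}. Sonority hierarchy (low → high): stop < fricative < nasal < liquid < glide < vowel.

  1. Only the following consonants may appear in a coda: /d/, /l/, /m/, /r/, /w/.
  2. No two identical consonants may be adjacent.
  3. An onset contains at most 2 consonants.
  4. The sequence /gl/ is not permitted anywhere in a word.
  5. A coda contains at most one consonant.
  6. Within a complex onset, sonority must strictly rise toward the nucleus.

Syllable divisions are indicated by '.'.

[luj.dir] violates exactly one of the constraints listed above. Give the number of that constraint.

[luj.dir]: syllable 1 coda contains /j/, which is not a licensed coda consonant.
This is a violation of constraint 1: "Only the following consonants may appear in a coda: /d/, /l/, /m/, /r/, /w/."
The remaining constraints (2, 3, 4, 5, 6) are satisfied.

1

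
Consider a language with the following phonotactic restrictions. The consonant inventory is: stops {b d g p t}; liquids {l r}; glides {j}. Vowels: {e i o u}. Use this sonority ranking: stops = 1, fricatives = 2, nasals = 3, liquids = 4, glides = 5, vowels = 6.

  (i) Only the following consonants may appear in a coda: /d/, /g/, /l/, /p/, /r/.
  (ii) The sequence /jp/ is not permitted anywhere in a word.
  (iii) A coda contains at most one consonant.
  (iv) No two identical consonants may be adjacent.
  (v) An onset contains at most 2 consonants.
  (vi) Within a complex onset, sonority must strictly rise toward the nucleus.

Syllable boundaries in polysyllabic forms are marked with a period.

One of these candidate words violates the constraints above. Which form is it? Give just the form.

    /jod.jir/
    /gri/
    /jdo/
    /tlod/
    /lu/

/jod.jir/ — σ1 onset /j/, coda /d/ ok; σ2 onset /j/, coda /r/ ok → phonotactically legal
/gri/ — σ1 onset /gr/ (1→4 rises), coda /∅/ ok → phonotactically legal
/jdo/ — violates constraint (vi): syllable 1 onset /jd/: /j/ (glide, 5) → /d/ (stop, 1) does not rise → phonotactically illegal
/tlod/ — σ1 onset /tl/ (1→4 rises), coda /d/ ok → phonotactically legal
/lu/ — σ1 onset /l/, coda /∅/ ok → phonotactically legal

/jdo/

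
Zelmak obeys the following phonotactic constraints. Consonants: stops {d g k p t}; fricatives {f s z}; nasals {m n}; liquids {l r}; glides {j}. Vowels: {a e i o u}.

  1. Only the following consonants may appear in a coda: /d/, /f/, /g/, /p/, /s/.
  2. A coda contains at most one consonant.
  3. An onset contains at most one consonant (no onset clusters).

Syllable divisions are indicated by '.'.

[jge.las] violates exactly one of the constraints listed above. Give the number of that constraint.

[jge.las]: syllable 1 onset /jg/ has 2 consonants (> 1).
This is a violation of constraint 3: "An onset contains at most one consonant (no onset clusters)."
The remaining constraints (1, 2) are satisfied.

3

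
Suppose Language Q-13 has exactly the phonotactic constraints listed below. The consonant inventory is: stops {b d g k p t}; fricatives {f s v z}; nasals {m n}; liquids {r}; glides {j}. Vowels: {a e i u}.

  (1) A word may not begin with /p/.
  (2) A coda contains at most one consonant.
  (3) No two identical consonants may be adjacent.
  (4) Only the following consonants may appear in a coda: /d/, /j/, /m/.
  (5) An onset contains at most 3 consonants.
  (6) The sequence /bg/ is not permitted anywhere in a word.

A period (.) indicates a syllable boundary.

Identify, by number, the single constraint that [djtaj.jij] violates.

[djtaj.jij]: adjacent identical consonants /jj/.
This is a violation of constraint 3: "No two identical consonants may be adjacent."
The remaining constraints (1, 2, 4, 5, 6) are satisfied.

3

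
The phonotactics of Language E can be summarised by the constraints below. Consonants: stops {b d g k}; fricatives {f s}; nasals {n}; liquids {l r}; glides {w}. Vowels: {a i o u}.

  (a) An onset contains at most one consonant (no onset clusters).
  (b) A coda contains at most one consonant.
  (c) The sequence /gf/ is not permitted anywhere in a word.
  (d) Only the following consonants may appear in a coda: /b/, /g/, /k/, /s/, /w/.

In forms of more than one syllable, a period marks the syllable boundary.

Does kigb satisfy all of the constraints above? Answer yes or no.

no

kigb — violates constraint (b): syllable 1 coda /gb/ has 2 consonants (> 1) → not permitted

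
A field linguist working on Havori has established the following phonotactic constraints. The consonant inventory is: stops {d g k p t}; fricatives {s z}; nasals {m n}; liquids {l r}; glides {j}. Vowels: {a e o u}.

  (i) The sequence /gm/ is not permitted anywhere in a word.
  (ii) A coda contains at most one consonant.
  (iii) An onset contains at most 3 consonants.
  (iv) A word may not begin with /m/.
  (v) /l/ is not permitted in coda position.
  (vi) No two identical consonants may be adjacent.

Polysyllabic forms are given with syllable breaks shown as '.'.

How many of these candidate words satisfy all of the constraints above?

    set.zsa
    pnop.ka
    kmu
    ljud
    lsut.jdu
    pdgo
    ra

7

set.zsa — σ1 onset /s/, coda /t/ ok; σ2 onset /zs/ (2C), coda /∅/ ok → licit
pnop.ka — σ1 onset /pn/ (2C), coda /p/ ok; σ2 onset /k/, coda /∅/ ok → licit
kmu — σ1 onset /km/ (2C), coda /∅/ ok → licit
ljud — σ1 onset /lj/ (2C), coda /d/ ok → licit
lsut.jdu — σ1 onset /ls/ (2C), coda /t/ ok; σ2 onset /jd/ (2C), coda /∅/ ok → licit
pdgo — σ1 onset /pdg/ (3C), coda /∅/ ok → licit
ra — σ1 onset /r/, coda /∅/ ok → licit
Licit: set.zsa, pnop.ka, kmu, ljud, lsut.jdu, pdgo, ra → 7.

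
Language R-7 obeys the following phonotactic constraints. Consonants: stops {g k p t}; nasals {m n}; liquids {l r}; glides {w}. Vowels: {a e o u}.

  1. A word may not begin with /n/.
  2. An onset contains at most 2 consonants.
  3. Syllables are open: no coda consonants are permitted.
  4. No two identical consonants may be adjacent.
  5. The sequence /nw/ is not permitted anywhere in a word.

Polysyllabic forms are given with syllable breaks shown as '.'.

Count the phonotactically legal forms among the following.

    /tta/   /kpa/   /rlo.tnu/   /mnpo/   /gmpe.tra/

2

/tta/ — violates constraint 4: adjacent identical consonants /tt/ → phonotactically illegal
/kpa/ — σ1 onset /kp/ (2C), coda /∅/ ok → phonotactically legal
/rlo.tnu/ — σ1 onset /rl/ (2C), coda /∅/ ok; σ2 onset /tn/ (2C), coda /∅/ ok → phonotactically legal
/mnpo/ — violates constraint 2: syllable 1 onset /mnp/ has 3 consonants (> 2) → phonotactically illegal
/gmpe.tra/ — violates constraint 2: syllable 1 onset /gmp/ has 3 consonants (> 2) → phonotactically illegal
Phonotactically legal: /kpa/, /rlo.tnu/ → 2.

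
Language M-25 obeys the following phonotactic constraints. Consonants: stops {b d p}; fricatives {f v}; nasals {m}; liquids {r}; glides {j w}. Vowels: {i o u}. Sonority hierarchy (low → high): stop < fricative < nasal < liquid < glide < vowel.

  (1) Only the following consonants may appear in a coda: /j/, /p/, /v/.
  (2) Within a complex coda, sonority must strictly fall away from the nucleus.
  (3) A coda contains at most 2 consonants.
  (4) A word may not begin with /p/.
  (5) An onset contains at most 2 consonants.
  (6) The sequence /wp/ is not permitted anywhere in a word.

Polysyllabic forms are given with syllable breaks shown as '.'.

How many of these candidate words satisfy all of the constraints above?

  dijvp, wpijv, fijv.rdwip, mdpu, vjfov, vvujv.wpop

0

dijvp — violates constraint 3: syllable 1 coda /jvp/ has 3 consonants (> 2) → phonotactically illegal
wpijv — violates constraint 6: contains banned sequence /wp/ → phonotactically illegal
fijv.rdwip — violates constraint 5: syllable 2 onset /rdw/ has 3 consonants (> 2) → phonotactically illegal
mdpu — violates constraint 5: syllable 1 onset /mdp/ has 3 consonants (> 2) → phonotactically illegal
vjfov — violates constraint 5: syllable 1 onset /vjf/ has 3 consonants (> 2) → phonotactically illegal
vvujv.wpop — violates constraint 6: contains banned sequence /wp/ → phonotactically illegal
No form is phonotactically legal → 0.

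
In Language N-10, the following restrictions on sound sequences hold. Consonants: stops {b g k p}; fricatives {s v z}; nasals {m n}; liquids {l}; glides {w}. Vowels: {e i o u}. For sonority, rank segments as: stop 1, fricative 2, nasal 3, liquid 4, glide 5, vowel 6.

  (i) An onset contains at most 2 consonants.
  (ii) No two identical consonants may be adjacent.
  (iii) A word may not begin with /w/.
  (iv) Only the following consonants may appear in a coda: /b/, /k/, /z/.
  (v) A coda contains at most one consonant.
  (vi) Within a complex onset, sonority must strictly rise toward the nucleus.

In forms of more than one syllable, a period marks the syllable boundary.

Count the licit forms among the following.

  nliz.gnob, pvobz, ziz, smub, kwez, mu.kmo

5

nliz.gnob — σ1 onset /nl/ (3→4 rises), coda /z/ ok; σ2 onset /gn/ (1→3 rises), coda /b/ ok → licit
pvobz — violates constraint (v): syllable 1 coda /bz/ has 2 consonants (> 1) → illicit
ziz — σ1 onset /z/, coda /z/ ok → licit
smub — σ1 onset /sm/ (2→3 rises), coda /b/ ok → licit
kwez — σ1 onset /kw/ (1→5 rises), coda /z/ ok → licit
mu.kmo — σ1 onset /m/, coda /∅/ ok; σ2 onset /km/ (1→3 rises), coda /∅/ ok → licit
Licit: nliz.gnob, ziz, smub, kwez, mu.kmo → 5.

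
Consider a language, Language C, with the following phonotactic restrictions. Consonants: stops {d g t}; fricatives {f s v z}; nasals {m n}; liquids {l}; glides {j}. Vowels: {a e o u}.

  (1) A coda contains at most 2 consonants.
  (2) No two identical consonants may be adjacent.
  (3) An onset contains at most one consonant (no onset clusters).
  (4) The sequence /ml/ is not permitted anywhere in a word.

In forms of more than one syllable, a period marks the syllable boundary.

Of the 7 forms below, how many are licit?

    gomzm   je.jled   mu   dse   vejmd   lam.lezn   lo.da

gomzm — violates constraint 1: syllable 1 coda /mzm/ has 3 consonants (> 2) → illicit
je.jled — violates constraint 3: syllable 2 onset /jl/ has 2 consonants (> 1) → illicit
mu — σ1 onset /m/, coda /∅/ ok → licit
dse — violates constraint 3: syllable 1 onset /ds/ has 2 consonants (> 1) → illicit
vejmd — violates constraint 1: syllable 1 coda /jmd/ has 3 consonants (> 2) → illicit
lam.lezn — violates constraint 4: contains banned sequence /ml/ → illicit
lo.da — σ1 onset /l/, coda /∅/ ok; σ2 onset /d/, coda /∅/ ok → licit
Licit: mu, lo.da → 2.

2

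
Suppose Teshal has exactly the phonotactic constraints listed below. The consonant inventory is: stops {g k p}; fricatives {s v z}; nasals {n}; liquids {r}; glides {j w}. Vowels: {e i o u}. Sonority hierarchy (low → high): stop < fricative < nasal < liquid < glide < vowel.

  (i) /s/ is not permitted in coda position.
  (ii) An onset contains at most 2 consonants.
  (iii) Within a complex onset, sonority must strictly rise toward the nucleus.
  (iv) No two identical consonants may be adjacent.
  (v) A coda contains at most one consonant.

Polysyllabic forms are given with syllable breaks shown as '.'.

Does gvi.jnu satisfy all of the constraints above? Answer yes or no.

no

gvi.jnu — violates constraint (iii): syllable 2 onset /jn/: /j/ (glide, 5) → /n/ (nasal, 3) does not rise → phonotactically illegal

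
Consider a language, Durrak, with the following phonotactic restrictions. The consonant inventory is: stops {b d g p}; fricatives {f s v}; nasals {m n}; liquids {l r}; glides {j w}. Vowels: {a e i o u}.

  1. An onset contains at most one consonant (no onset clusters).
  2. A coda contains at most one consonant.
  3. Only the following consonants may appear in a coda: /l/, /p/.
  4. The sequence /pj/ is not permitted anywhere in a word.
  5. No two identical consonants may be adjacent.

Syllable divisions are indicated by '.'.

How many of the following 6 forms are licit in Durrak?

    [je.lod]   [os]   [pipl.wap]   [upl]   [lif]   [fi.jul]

[je.lod] — violates constraint 3: syllable 2 coda contains /d/, which is not a licensed coda consonant → illicit
[os] — violates constraint 3: syllable 1 coda contains /s/, which is not a licensed coda consonant → illicit
[pipl.wap] — violates constraint 2: syllable 1 coda /pl/ has 2 consonants (> 1) → illicit
[upl] — violates constraint 2: syllable 1 coda /pl/ has 2 consonants (> 1) → illicit
[lif] — violates constraint 3: syllable 1 coda contains /f/, which is not a licensed coda consonant → illicit
[fi.jul] — σ1 onset /f/, coda /∅/ ok; σ2 onset /j/, coda /l/ ok → licit
Licit: [fi.jul] → 1.

1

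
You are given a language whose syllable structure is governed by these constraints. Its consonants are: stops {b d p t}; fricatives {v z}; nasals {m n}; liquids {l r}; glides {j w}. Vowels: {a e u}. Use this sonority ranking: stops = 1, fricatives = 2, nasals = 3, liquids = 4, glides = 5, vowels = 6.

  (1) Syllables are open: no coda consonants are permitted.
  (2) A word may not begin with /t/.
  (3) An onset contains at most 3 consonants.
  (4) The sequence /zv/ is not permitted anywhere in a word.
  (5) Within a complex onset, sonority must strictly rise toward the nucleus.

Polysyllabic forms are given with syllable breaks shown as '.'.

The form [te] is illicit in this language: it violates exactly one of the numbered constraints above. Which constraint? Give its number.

[te]: word begins with /t/.
This is a violation of constraint 2: "A word may not begin with /t/."
The remaining constraints (1, 3, 4, 5) are satisfied.

2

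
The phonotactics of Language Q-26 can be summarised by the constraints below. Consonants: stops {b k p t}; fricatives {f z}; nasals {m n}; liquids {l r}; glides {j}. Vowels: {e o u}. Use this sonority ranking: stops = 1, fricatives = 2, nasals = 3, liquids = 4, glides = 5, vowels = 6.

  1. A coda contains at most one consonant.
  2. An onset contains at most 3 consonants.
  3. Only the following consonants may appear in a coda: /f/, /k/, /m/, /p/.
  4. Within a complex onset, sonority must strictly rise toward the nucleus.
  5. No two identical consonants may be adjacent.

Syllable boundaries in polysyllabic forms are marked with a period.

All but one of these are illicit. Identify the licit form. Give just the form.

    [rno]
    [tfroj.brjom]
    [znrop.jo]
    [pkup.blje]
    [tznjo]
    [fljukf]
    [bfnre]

[rno] — violates constraint 4: syllable 1 onset /rn/: /r/ (liquid, 4) → /n/ (nasal, 3) does not rise → illicit
[tfroj.brjom] — violates constraint 3: syllable 1 coda contains /j/, which is not a licensed coda consonant → illicit
[znrop.jo] — σ1 onset /znr/ (2→3→4 rises), coda /p/ ok; σ2 onset /j/, coda /∅/ ok → licit
[pkup.blje] — violates constraint 4: syllable 1 onset /pk/: /p/ (stop, 1) → /k/ (stop, 1) does not rise → illicit
[tznjo] — violates constraint 2: syllable 1 onset /tznj/ has 4 consonants (> 3) → illicit
[fljukf] — violates constraint 1: syllable 1 coda /kf/ has 2 consonants (> 1) → illicit
[bfnre] — violates constraint 2: syllable 1 onset /bfnr/ has 4 consonants (> 3) → illicit

[znrop.jo]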